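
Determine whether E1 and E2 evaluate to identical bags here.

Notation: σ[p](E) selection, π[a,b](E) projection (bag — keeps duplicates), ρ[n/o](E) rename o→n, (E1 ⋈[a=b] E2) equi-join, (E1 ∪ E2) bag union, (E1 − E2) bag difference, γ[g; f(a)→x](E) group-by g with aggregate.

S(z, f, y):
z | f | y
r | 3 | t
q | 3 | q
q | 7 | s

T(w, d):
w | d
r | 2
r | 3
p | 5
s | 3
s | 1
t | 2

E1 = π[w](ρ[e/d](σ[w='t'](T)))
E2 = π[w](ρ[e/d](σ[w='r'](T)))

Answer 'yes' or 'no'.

E1 subexpression sizes:
  T → 6
  σ[w='t'](T) → 1
  ρ[e/d](σ[w='t'](T)) → 1
  π[w](ρ[e/d](σ[w='t'](T))) → 1
E2 subexpression sizes:
  T → 6
  σ[w='r'](T) → 2
  ρ[e/d](σ[w='r'](T)) → 2
  π[w](ρ[e/d](σ[w='r'](T))) → 2

E1 result:
w
t
E2 result:
w
r
r
Witness: ('t',) appears 1× in E1 but 0× in E2.

no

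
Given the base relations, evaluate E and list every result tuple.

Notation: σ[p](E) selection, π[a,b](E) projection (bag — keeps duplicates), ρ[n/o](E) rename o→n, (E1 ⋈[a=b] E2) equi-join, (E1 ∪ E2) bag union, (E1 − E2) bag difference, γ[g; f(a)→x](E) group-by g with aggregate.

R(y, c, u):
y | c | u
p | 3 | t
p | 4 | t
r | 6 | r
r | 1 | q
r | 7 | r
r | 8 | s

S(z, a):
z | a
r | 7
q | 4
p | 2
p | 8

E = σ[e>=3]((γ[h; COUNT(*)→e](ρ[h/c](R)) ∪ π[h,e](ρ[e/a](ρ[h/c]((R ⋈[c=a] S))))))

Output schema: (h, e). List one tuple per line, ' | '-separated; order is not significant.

Per-node cardinality:
  R → 6
  ρ[h/c](R) → 6
  γ[h; COUNT(*)→e](ρ[h/c](R)) → 6
  R → 6
  S → 4
  (R ⋈[c=a] S) → 3
  ρ[h/c]((R ⋈[c=a] S)) → 3
  ρ[e/a](ρ[h/c]((R ⋈[c=a] S))) → 3
  π[h,e](ρ[e/a](ρ[h/c]((R ⋈[c=a] S)))) → 3
  (γ[h; COUNT(*)→e](ρ[h/c](R)) ∪ π[h,e](ρ[e/a](ρ[h/c]((R ⋈[c=a] S))))) → 9
  σ[e>=3]((γ[h; COUNT(*)→e](ρ[h/c](R)) ∪ π[h,e](ρ[e/a](ρ[h/c]((R ⋈[c=a] S)))))) → 3

== RESULT ==
h | e
4 | 4
7 | 7
8 | 8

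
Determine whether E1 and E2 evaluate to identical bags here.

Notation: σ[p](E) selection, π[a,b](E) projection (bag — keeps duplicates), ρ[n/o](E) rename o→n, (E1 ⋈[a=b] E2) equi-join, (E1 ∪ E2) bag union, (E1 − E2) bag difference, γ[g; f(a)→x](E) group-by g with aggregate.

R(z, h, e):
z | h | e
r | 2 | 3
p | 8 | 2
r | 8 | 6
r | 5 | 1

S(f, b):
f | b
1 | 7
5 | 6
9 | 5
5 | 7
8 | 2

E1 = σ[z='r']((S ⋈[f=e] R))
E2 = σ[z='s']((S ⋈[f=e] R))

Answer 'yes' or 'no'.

E1 subexpression sizes:
  S → 5
  R → 4
  (S ⋈[f=e] R) → 1
  σ[z='r']((S ⋈[f=e] R)) → 1
E2 subexpression sizes:
  S → 5
  R → 4
  (S ⋈[f=e] R) → 1
  σ[z='s']((S ⋈[f=e] R)) → 0

E1 result:
f | b | z | h | e
1 | 7 | r | 5 | 1
E2 result:
f | b | z | h | e
(0 rows)
Witness: (1, 7, 'r', 5, 1) appears 1× in E1 but 0× in E2.

no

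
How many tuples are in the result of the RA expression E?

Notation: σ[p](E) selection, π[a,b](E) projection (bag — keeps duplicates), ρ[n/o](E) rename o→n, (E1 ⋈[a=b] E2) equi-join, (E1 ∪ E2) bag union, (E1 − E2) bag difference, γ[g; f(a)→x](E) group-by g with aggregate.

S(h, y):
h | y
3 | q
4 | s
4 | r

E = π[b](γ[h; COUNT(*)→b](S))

Subexpression sizes:
  S → 3
  γ[h; COUNT(*)→b](S) → 2
  π[b](γ[h; COUNT(*)→b](S)) → 2

|E| = 2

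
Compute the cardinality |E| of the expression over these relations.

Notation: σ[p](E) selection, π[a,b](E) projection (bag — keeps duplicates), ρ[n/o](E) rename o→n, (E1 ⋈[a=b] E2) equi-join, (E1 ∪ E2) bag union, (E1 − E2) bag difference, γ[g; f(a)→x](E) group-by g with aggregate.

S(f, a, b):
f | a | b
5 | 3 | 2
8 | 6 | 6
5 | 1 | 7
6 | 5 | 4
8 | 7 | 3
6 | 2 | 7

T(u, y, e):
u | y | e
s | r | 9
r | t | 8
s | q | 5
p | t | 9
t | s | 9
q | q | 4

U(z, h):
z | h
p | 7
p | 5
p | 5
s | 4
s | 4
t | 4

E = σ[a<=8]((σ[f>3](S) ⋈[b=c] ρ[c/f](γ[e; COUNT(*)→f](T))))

Per-node cardinality:
  S → 6
  σ[f>3](S) → 6
  T → 6
  γ[e; COUNT(*)→f](T) → 4
  ρ[c/f](γ[e; COUNT(*)→f](T)) → 4
  (σ[f>3](S) ⋈[b=c] ρ[c/f](γ[e; COUNT(*)→f](T))) → 1
  σ[a<=8]((σ[f>3](S) ⋈[b=c] ρ[c/f](γ[e; COUNT(*)→f](T)))) → 1

|E| = 1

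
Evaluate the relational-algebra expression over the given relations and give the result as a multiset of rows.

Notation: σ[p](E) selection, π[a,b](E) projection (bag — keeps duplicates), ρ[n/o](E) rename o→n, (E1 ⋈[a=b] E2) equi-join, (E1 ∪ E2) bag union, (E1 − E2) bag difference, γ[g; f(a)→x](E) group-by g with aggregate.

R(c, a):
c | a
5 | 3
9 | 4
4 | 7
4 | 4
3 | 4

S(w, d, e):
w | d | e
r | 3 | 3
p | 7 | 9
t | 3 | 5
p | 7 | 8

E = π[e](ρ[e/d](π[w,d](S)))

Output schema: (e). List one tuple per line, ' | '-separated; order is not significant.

Row counts bottom-up:
  S → 4
  π[w,d](S) → 4
  ρ[e/d](π[w,d](S)) → 4
  π[e](ρ[e/d](π[w,d](S))) → 4

== RESULT ==
e
3
3
7
7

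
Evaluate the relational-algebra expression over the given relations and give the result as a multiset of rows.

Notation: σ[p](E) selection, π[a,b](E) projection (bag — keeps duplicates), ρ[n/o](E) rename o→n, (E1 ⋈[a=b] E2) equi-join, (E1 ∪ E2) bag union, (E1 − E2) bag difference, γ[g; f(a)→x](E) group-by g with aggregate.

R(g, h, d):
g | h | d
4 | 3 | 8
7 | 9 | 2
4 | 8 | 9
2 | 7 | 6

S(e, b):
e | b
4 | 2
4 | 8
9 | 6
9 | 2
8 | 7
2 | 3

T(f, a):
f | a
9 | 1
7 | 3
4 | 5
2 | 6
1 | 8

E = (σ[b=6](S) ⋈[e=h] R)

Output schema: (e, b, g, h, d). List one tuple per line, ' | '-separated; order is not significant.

Row counts bottom-up:
  S → 6
  σ[b=6](S) → 1
  R → 4
  (σ[b=6](S) ⋈[e=h] R) → 1

== RESULT ==
e | b | g | h | d
9 | 6 | 7 | 9 | 2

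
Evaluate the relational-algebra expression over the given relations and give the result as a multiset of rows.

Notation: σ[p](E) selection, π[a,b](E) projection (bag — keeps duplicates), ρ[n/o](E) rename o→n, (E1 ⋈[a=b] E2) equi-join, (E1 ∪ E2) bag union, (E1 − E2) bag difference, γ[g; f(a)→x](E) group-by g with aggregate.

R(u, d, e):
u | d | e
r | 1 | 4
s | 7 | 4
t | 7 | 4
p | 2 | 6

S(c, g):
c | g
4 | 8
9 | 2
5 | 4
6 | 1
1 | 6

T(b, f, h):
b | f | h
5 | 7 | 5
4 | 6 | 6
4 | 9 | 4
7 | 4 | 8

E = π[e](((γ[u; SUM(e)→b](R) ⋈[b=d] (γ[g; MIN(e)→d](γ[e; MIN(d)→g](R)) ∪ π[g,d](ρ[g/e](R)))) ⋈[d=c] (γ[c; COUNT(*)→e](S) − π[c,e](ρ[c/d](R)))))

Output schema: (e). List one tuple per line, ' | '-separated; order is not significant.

Per-node cardinality:
  R → 4
  γ[u; SUM(e)→b](R) → 4
  R → 4
  γ[e; MIN(d)→g](R) → 2
  γ[g; MIN(e)→d](γ[e; MIN(d)→g](R)) → 2
  R → 4
  ρ[g/e](R) → 4
  π[g,d](ρ[g/e](R)) → 4
  (γ[g; MIN(e)→d](γ[e; MIN(d)→g](R)) ∪ π[g,d](ρ[g/e](R))) → 6
  (γ[u; SUM(e)→b](R) ⋈[b=d] (γ[g; MIN(e)→d](γ[e; MIN(d)→g](R)) ∪ π[g,d](ρ[g/e](R)))) → 4
  S → 5
  γ[c; COUNT(*)→e](S) → 5
  R → 4
  ρ[c/d](R) → 4
  π[c,e](ρ[c/d](R)) → 4
  (γ[c; COUNT(*)→e](S) − π[c,e](ρ[c/d](R))) → 5
  ((γ[u; SUM(e)→b](R) ⋈[b=d] (γ[g; MIN(e)→d](γ[e; MIN(d)→g](R)) ∪ π[g,d](ρ[g/e](R)))) ⋈[d=c] (γ[c; COUNT(*)→e](S) − π[c,e](ρ[c/d](R)))) → 4
  π[e](((γ[u; SUM(e)→b](R) ⋈[b=d] (γ[g; MIN(e)→d](γ[e; MIN(d)→g](R)) ∪ π[g,d](ρ[g/e](R)))) ⋈[d=c] (γ[c; COUNT(*)→e](S) − π[c,e](ρ[c/d](R))))) → 4

== RESULT ==
e
1
1
1
1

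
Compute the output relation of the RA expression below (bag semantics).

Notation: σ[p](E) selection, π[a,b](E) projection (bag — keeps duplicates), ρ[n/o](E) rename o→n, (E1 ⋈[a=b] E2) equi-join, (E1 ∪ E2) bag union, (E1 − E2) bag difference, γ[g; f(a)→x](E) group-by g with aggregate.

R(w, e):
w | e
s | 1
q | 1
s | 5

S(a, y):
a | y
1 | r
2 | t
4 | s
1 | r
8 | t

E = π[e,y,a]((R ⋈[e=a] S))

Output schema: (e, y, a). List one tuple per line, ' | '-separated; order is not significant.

Row counts bottom-up:
  R → 3
  S → 5
  (R ⋈[e=a] S) → 4
  π[e,y,a]((R ⋈[e=a] S)) → 4

== RESULT ==
e | y | a
1 | r | 1
1 | r | 1
1 | r | 1
1 | r | 1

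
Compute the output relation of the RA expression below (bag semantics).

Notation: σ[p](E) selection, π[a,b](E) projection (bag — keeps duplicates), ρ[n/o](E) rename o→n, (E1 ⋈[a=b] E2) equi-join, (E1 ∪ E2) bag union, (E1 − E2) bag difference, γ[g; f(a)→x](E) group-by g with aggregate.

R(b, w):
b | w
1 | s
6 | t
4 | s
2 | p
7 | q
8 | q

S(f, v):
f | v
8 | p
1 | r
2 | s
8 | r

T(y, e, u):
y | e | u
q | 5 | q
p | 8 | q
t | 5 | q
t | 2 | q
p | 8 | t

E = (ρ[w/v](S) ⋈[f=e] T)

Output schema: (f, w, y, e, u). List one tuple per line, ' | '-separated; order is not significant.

Per-node cardinality:
  S → 4
  ρ[w/v](S) → 4
  T → 5
  (ρ[w/v](S) ⋈[f=e] T) → 5

== RESULT ==
f | w | y | e | u
2 | s | t | 2 | q
8 | p | p | 8 | q
8 | p | p | 8 | t
8 | r | p | 8 | q
8 | r | p | 8 | t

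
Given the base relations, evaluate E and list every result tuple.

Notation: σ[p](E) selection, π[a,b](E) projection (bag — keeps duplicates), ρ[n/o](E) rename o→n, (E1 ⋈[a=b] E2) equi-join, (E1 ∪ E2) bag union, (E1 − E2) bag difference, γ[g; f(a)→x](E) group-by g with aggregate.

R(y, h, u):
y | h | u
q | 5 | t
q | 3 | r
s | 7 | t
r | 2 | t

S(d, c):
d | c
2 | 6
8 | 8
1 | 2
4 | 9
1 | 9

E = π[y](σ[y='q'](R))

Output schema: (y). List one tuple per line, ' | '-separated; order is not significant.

Subexpression sizes:
  R → 4
  σ[y='q'](R) → 2
  π[y](σ[y='q'](R)) → 2

== RESULT ==
y
q
q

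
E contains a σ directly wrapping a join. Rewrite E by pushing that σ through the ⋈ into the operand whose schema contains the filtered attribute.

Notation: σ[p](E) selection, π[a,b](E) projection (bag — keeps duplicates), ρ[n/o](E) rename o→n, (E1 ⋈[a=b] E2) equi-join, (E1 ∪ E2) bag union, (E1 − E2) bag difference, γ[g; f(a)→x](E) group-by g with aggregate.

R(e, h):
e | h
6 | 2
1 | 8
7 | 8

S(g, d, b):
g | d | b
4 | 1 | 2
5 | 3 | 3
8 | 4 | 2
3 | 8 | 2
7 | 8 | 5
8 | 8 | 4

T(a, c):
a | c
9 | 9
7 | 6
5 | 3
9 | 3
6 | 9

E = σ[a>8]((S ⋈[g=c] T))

σ filters on a, owned by the right side.
E' = (S ⋈[g=c] σ[a>8](T))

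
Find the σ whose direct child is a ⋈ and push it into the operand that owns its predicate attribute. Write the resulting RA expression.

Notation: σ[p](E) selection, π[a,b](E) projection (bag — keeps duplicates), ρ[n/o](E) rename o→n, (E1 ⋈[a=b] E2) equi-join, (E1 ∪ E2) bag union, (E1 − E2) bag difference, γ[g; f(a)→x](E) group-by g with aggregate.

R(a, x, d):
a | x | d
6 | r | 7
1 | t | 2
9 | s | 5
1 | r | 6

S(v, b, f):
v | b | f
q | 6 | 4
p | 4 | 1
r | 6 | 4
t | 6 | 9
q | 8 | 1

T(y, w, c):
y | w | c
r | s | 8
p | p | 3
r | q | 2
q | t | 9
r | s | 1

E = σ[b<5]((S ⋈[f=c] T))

σ filters on b, owned by the left side.
E' = (σ[b<5](S) ⋈[f=c] T)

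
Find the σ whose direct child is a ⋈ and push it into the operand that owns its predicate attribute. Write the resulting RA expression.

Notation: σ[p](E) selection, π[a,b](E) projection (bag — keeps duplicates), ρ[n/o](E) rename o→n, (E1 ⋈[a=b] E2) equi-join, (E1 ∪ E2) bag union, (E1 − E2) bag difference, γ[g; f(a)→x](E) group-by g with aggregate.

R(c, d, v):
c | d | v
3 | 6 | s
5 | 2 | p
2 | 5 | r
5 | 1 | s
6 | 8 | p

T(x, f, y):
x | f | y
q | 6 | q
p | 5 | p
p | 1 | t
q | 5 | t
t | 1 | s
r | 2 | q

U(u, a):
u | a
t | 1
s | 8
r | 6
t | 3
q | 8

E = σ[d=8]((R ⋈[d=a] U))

σ filters on d, owned by the left side.
E' = (σ[d=8](R) ⋈[d=a] U)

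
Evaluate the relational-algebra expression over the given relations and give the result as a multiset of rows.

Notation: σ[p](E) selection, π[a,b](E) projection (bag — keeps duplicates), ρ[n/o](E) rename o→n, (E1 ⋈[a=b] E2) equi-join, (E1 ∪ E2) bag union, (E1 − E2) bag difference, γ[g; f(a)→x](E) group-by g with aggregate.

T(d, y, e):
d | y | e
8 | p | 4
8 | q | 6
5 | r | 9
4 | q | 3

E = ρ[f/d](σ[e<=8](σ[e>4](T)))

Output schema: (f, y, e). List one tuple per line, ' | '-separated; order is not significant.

Stepwise |·|:
  T → 4
  σ[e>4](T) → 2
  σ[e<=8](σ[e>4](T)) → 1
  ρ[f/d](σ[e<=8](σ[e>4](T))) → 1

== RESULT ==
f | y | e
8 | q | 6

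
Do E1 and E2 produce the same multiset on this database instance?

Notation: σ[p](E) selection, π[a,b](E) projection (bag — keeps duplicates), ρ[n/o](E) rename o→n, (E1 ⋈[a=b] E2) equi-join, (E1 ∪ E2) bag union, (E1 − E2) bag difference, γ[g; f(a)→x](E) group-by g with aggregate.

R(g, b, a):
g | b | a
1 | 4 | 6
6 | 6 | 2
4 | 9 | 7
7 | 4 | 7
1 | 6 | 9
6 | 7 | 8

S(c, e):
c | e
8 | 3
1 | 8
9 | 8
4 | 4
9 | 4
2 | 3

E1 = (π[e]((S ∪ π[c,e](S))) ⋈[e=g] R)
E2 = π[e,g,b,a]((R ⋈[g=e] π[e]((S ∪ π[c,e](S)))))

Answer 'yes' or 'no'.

E1 per-node cardinality:
  S → 6
  S → 6
  π[c,e](S) → 6
  (S ∪ π[c,e](S)) → 12
  π[e]((S ∪ π[c,e](S))) → 12
  R → 6
  (π[e]((S ∪ π[c,e](S))) ⋈[e=g] R) → 4
E2 per-node cardinality:
  R → 6
  S → 6
  S → 6
  π[c,e](S) → 6
  (S ∪ π[c,e](S)) → 12
  π[e]((S ∪ π[c,e](S))) → 12
  (R ⋈[g=e] π[e]((S ∪ π[c,e](S)))) → 4
  π[e,g,b,a]((R ⋈[g=e] π[e]((S ∪ π[c,e](S))))) → 4

E1 and E2 produce the same multiset:
e | g | b | a
4 | 4 | 9 | 7
4 | 4 | 9 | 7
4 | 4 | 9 | 7
4 | 4 | 9 | 7

yes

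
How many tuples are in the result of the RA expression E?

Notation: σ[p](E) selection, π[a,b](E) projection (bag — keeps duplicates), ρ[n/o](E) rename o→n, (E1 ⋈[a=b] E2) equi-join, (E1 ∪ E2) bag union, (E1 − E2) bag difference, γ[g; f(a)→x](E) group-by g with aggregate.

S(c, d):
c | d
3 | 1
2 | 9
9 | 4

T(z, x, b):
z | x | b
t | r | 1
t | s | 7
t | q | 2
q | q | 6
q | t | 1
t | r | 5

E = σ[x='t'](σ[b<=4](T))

Subexpression sizes:
  T → 6
  σ[b<=4](T) → 3
  σ[x='t'](σ[b<=4](T)) → 1

|E| = 1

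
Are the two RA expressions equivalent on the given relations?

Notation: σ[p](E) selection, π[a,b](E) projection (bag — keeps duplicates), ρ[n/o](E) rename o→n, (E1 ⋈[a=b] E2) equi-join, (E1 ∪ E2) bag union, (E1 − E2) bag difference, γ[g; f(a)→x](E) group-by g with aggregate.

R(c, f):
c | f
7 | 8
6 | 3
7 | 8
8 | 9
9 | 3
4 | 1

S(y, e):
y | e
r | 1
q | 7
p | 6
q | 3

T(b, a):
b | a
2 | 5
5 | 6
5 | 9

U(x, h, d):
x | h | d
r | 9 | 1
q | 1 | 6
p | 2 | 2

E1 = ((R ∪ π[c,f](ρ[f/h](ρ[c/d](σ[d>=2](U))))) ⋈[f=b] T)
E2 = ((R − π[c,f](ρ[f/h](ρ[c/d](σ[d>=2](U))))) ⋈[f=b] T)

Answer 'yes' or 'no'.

E1 per-node cardinality:
  R → 6
  U → 3
  σ[d>=2](U) → 2
  ρ[c/d](σ[d>=2](U)) → 2
  ρ[f/h](ρ[c/d](σ[d>=2](U))) → 2
  π[c,f](ρ[f/h](ρ[c/d](σ[d>=2](U)))) → 2
  (R ∪ π[c,f](ρ[f/h](ρ[c/d](σ[d>=2](U))))) → 8
  T → 3
  ((R ∪ π[c,f](ρ[f/h](ρ[c/d](σ[d>=2](U))))) ⋈[f=b] T) → 1
E2 per-node cardinality:
  R → 6
  U → 3
  σ[d>=2](U) → 2
  ρ[c/d](σ[d>=2](U)) → 2
  ρ[f/h](ρ[c/d](σ[d>=2](U))) → 2
  π[c,f](ρ[f/h](ρ[c/d](σ[d>=2](U)))) → 2
  (R − π[c,f](ρ[f/h](ρ[c/d](σ[d>=2](U))))) → 6
  T → 3
  ((R − π[c,f](ρ[f/h](ρ[c/d](σ[d>=2](U))))) ⋈[f=b] T) → 0

E1 result:
c | f | b | a
2 | 2 | 2 | 5
E2 result:
c | f | b | a
(0 rows)
Witness: (2, 2, 2, 5) appears 1× in E1 but 0× in E2.

no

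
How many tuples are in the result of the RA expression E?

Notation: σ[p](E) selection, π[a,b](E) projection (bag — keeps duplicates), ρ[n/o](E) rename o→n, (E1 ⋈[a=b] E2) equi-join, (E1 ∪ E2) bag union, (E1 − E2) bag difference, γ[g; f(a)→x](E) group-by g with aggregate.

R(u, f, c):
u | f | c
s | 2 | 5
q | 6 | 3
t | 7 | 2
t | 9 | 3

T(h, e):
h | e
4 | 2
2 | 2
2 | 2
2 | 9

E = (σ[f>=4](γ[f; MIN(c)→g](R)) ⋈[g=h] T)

Per-node cardinality:
  R → 4
  γ[f; MIN(c)→g](R) → 4
  σ[f>=4](γ[f; MIN(c)→g](R)) → 3
  T → 4
  (σ[f>=4](γ[f; MIN(c)→g](R)) ⋈[g=h] T) → 3

|E| = 3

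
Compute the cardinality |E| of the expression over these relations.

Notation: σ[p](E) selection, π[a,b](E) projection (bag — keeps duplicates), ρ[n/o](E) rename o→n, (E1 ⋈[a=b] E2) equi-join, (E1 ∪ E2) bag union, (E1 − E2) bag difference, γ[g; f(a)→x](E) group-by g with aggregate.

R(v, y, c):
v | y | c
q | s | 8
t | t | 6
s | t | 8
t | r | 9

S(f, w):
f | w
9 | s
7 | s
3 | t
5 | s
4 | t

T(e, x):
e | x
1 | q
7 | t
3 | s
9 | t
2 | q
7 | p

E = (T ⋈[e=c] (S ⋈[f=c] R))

Per-node cardinality:
  T → 6
  S → 5
  R → 4
  (S ⋈[f=c] R) → 1
  (T ⋈[e=c] (S ⋈[f=c] R)) → 1

|E| = 1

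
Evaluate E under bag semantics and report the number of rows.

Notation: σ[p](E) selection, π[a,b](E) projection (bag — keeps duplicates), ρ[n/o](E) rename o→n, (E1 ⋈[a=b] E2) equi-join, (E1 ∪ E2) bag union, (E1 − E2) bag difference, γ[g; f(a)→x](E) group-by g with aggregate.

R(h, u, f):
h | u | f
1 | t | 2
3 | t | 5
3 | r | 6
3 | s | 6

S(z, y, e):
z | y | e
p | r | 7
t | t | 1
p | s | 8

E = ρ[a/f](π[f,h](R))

Subexpression sizes:
  R → 4
  π[f,h](R) → 4
  ρ[a/f](π[f,h](R)) → 4

|E| = 4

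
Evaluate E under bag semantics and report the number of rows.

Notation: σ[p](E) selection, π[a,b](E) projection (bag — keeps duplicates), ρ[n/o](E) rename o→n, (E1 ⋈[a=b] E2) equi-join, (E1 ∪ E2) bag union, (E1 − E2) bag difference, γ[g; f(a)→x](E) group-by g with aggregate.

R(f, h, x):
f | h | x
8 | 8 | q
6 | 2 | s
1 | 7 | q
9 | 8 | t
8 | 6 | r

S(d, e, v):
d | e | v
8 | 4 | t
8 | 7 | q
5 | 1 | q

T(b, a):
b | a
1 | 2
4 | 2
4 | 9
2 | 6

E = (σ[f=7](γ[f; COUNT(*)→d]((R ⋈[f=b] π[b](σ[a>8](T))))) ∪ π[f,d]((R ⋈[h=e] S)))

Subexpression sizes:
  R → 5
  T → 4
  σ[a>8](T) → 1
  π[b](σ[a>8](T)) → 1
  (R ⋈[f=b] π[b](σ[a>8](T))) → 0
  γ[f; COUNT(*)→d]((R ⋈[f=b] π[b](σ[a>8](T)))) → 0
  σ[f=7](γ[f; COUNT(*)→d]((R ⋈[f=b] π[b](σ[a>8](T))))) → 0
  R → 5
  S → 3
  (R ⋈[h=e] S) → 1
  π[f,d]((R ⋈[h=e] S)) → 1
  (σ[f=7](γ[f; COUNT(*)→d]((R ⋈[f=b] π[b](σ[a>8](T))))) ∪ π[f,d]((R ⋈[h=e] S))) → 1

|E| = 1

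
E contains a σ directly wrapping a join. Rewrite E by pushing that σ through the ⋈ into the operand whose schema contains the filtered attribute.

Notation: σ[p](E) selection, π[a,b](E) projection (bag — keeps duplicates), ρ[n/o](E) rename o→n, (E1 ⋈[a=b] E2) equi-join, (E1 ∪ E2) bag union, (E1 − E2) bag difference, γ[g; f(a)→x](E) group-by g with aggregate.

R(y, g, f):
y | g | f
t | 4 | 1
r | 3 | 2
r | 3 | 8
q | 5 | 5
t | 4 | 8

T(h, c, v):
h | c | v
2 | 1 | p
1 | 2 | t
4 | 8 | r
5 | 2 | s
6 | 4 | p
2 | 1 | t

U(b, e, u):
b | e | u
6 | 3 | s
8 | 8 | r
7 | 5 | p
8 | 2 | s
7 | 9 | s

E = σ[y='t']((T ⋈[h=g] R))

σ filters on y, owned by the right side.
E' = (T ⋈[h=g] σ[y='t'](R))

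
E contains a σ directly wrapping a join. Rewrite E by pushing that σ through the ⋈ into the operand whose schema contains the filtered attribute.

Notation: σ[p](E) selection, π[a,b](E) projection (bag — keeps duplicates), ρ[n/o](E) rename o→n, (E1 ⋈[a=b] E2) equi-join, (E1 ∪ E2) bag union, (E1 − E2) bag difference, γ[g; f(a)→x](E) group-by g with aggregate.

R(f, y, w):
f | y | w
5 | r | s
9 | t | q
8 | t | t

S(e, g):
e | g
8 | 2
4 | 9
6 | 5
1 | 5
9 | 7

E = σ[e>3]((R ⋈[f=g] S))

σ filters on e, owned by the right side.
E' = (R ⋈[f=g] σ[e>3](S))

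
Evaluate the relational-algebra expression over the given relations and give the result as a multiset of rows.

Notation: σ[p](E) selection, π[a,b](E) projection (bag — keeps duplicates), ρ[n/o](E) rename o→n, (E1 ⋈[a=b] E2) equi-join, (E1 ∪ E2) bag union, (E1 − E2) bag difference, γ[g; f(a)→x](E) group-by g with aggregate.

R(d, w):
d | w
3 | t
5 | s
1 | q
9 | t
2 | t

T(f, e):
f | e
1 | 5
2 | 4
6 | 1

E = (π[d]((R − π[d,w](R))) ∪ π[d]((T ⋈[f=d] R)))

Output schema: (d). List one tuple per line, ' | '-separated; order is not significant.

Row counts bottom-up:
  R → 5
  R → 5
  π[d,w](R) → 5
  (R − π[d,w](R)) → 0
  π[d]((R − π[d,w](R))) → 0
  T → 3
  R → 5
  (T ⋈[f=d] R) → 2
  π[d]((T ⋈[f=d] R)) → 2
  (π[d]((R − π[d,w](R))) ∪ π[d]((T ⋈[f=d] R))) → 2

== RESULT ==
d
1
2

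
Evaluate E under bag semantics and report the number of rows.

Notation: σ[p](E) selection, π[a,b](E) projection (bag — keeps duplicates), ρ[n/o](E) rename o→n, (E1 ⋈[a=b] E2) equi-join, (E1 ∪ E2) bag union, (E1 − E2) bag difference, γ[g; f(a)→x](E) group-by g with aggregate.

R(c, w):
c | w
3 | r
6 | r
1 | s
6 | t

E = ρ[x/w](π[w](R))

Row counts bottom-up:
  R → 4
  π[w](R) → 4
  ρ[x/w](π[w](R)) → 4

|E| = 4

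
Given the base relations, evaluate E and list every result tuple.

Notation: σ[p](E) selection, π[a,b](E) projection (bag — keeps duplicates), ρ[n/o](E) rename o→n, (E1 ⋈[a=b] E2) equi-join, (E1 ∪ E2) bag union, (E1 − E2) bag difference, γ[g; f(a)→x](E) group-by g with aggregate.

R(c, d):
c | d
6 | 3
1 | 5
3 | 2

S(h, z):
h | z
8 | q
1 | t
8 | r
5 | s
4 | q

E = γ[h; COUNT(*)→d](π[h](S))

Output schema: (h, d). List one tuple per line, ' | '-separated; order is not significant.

Subexpression sizes:
  S → 5
  π[h](S) → 5
  γ[h; COUNT(*)→d](π[h](S)) → 4

== RESULT ==
h | d
1 | 1
4 | 1
5 | 1
8 | 2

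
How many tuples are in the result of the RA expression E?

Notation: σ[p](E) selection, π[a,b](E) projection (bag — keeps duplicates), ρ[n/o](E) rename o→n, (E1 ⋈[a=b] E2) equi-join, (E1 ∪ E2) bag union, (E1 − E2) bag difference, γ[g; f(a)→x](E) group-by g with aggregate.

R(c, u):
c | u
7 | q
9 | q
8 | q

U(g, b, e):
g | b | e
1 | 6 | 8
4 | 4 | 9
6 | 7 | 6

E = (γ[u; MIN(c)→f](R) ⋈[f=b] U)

Per-node cardinality:
  R → 3
  γ[u; MIN(c)→f](R) → 1
  U → 3
  (γ[u; MIN(c)→f](R) ⋈[f=b] U) → 1

|E| = 1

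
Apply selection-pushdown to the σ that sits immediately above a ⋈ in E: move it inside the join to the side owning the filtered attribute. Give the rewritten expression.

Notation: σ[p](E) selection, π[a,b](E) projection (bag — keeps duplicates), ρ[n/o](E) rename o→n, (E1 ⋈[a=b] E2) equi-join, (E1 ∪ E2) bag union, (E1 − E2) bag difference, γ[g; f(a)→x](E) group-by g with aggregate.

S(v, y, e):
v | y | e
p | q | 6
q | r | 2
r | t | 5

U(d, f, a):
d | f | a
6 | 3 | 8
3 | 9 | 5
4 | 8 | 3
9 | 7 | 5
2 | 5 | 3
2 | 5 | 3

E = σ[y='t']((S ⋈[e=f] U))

σ filters on y, owned by the left side.
E' = (σ[y='t'](S) ⋈[e=f] U)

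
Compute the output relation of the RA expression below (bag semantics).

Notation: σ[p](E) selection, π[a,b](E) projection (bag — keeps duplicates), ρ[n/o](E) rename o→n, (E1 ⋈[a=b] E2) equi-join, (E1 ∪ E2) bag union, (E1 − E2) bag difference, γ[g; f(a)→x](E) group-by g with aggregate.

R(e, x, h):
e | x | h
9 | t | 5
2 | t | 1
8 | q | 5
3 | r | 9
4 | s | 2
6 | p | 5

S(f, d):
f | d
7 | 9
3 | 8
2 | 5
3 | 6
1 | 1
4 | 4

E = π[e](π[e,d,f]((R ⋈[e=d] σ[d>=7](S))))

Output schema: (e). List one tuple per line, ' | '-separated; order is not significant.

Stepwise |·|:
  R → 6
  S → 6
  σ[d>=7](S) → 2
  (R ⋈[e=d] σ[d>=7](S)) → 2
  π[e,d,f]((R ⋈[e=d] σ[d>=7](S))) → 2
  π[e](π[e,d,f]((R ⋈[e=d] σ[d>=7](S)))) → 2

== RESULT ==
e
8
9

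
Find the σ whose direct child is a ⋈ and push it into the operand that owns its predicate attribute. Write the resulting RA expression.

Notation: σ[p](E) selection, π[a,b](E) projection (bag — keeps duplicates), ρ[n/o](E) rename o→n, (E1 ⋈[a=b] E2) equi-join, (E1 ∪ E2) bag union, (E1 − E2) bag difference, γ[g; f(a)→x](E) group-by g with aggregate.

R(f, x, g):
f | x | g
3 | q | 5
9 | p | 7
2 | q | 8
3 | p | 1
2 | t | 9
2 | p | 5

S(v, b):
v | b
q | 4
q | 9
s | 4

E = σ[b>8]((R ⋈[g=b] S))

σ filters on b, owned by the right side.
E' = (R ⋈[g=b] σ[b>8](S))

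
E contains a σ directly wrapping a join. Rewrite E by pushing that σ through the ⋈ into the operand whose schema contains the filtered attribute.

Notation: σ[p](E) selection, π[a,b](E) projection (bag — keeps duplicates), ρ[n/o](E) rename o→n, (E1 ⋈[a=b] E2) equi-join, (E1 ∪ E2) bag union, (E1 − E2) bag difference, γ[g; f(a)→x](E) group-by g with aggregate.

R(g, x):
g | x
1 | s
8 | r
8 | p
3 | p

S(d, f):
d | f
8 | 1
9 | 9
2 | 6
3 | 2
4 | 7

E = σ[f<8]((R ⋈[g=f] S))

σ filters on f, owned by the right side.
E' = (R ⋈[g=f] σ[f<8](S))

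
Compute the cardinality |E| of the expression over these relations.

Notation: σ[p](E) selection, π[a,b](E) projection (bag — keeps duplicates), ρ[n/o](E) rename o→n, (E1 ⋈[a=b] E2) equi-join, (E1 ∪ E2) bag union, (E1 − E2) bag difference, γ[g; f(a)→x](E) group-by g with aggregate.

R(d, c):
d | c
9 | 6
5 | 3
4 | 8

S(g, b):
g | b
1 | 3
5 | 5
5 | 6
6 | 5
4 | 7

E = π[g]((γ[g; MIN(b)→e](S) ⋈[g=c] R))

Per-node cardinality:
  S → 5
  γ[g; MIN(b)→e](S) → 4
  R → 3
  (γ[g; MIN(b)→e](S) ⋈[g=c] R) → 1
  π[g]((γ[g; MIN(b)→e](S) ⋈[g=c] R)) → 1

|E| = 1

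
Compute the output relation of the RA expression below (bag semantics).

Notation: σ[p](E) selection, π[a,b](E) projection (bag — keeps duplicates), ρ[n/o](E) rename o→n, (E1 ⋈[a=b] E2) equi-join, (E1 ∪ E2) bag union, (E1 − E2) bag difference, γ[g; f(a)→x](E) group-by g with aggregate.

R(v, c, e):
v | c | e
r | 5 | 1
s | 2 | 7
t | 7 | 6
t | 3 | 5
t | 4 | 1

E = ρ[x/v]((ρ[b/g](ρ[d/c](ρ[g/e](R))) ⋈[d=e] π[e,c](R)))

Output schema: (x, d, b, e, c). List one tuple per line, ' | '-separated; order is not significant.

Per-node cardinality:
  R → 5
  ρ[g/e](R) → 5
  ρ[d/c](ρ[g/e](R)) → 5
  ρ[b/g](ρ[d/c](ρ[g/e](R))) → 5
  R → 5
  π[e,c](R) → 5
  (ρ[b/g](ρ[d/c](ρ[g/e](R))) ⋈[d=e] π[e,c](R)) → 2
  ρ[x/v]((ρ[b/g](ρ[d/c](ρ[g/e](R))) ⋈[d=e] π[e,c](R))) → 2

== RESULT ==
x | d | b | e | c
r | 5 | 1 | 5 | 3
t | 7 | 6 | 7 | 2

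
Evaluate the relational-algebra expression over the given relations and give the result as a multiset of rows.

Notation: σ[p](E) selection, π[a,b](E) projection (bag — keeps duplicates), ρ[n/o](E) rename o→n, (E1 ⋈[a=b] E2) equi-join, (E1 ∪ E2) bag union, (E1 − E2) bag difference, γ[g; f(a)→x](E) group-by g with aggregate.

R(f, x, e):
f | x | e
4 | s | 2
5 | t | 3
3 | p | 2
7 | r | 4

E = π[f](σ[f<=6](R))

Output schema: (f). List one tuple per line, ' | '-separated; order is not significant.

Subexpression sizes:
  R → 4
  σ[f<=6](R) → 3
  π[f](σ[f<=6](R)) → 3

== RESULT ==
f
3
4
5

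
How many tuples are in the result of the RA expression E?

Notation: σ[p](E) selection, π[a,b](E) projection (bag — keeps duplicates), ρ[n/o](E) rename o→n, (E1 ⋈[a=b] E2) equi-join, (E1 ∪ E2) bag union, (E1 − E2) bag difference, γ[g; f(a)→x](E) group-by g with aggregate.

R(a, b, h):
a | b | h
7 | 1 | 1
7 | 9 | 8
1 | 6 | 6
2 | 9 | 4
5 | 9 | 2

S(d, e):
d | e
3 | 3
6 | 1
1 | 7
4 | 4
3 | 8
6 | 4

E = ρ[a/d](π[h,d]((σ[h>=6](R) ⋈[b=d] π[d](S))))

Stepwise |·|:
  R → 5
  σ[h>=6](R) → 2
  S → 6
  π[d](S) → 6
  (σ[h>=6](R) ⋈[b=d] π[d](S)) → 2
  π[h,d]((σ[h>=6](R) ⋈[b=d] π[d](S))) → 2
  ρ[a/d](π[h,d]((σ[h>=6](R) ⋈[b=d] π[d](S)))) → 2

|E| = 2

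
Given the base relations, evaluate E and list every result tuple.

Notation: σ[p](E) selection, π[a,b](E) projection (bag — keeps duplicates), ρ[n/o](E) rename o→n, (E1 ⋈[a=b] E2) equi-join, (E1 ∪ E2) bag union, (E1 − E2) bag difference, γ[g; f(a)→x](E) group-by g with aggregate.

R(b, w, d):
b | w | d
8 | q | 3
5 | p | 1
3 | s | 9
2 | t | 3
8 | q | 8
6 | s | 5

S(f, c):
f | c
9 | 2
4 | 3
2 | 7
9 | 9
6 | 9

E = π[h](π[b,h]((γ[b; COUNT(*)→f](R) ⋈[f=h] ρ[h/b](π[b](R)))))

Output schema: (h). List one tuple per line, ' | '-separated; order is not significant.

Per-node cardinality:
  R → 6
  γ[b; COUNT(*)→f](R) → 5
  R → 6
  π[b](R) → 6
  ρ[h/b](π[b](R)) → 6
  (γ[b; COUNT(*)→f](R) ⋈[f=h] ρ[h/b](π[b](R))) → 1
  π[b,h]((γ[b; COUNT(*)→f](R) ⋈[f=h] ρ[h/b](π[b](R)))) → 1
  π[h](π[b,h]((γ[b; COUNT(*)→f](R) ⋈[f=h] ρ[h/b](π[b](R))))) → 1

== RESULT ==
h
2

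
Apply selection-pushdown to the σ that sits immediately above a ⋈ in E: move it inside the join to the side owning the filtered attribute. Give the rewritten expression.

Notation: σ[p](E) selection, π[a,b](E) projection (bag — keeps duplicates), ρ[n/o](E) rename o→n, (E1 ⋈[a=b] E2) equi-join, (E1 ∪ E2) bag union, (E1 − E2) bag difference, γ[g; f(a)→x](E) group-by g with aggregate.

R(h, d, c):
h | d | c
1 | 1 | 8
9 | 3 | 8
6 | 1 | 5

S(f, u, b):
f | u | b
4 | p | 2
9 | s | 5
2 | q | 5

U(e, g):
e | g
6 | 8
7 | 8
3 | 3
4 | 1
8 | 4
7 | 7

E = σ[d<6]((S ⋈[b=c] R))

σ filters on d, owned by the right side.
E' = (S ⋈[b=c] σ[d<6](R))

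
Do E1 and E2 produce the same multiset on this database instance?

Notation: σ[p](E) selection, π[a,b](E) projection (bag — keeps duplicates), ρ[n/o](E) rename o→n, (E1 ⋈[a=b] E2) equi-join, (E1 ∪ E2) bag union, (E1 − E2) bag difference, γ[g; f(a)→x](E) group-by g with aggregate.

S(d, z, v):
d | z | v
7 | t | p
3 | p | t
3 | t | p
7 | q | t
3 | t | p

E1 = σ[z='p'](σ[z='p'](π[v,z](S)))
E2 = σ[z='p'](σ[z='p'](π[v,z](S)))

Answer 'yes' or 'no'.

E1 subexpression sizes:
  S → 5
  π[v,z](S) → 5
  σ[z='p'](π[v,z](S)) → 1
  σ[z='p'](σ[z='p'](π[v,z](S))) → 1
E2 subexpression sizes:
  S → 5
  π[v,z](S) → 5
  σ[z='p'](π[v,z](S)) → 1
  σ[z='p'](σ[z='p'](π[v,z](S))) → 1

E1 and E2 produce the same multiset:
v | z
t | p

yes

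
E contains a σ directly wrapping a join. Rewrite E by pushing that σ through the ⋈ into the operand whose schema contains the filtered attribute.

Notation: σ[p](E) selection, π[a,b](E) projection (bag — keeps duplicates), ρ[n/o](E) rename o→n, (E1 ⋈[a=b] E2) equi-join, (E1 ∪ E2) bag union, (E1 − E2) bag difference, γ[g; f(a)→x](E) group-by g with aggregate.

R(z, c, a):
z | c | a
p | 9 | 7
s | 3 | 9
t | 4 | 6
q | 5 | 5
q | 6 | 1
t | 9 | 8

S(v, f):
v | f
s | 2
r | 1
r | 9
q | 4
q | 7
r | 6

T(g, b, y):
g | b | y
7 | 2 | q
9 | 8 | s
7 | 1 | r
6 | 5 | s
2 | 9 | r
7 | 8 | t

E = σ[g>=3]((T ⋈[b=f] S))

σ filters on g, owned by the left side.
E' = (σ[g>=3](T) ⋈[b=f] S)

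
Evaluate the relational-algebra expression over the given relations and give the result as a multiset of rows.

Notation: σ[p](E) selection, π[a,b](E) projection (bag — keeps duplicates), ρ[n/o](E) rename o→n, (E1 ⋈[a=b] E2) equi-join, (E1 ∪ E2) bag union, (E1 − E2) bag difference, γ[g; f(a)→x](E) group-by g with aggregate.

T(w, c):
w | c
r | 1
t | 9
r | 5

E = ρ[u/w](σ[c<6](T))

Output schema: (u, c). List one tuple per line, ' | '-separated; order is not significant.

Per-node cardinality:
  T → 3
  σ[c<6](T) → 2
  ρ[u/w](σ[c<6](T)) → 2

== RESULT ==
u | c
r | 1
r | 5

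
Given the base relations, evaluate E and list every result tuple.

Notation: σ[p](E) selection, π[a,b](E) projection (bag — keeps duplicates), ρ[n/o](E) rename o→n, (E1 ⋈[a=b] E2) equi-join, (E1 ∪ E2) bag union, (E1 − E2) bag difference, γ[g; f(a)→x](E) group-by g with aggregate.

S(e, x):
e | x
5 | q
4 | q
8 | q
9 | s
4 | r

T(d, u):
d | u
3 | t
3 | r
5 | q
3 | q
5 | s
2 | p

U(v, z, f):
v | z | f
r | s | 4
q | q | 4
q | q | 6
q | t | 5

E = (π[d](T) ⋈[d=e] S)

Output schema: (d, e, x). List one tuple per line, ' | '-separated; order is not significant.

Row counts bottom-up:
  T → 6
  π[d](T) → 6
  S → 5
  (π[d](T) ⋈[d=e] S) → 2

== RESULT ==
d | e | x
5 | 5 | q
5 | 5 | q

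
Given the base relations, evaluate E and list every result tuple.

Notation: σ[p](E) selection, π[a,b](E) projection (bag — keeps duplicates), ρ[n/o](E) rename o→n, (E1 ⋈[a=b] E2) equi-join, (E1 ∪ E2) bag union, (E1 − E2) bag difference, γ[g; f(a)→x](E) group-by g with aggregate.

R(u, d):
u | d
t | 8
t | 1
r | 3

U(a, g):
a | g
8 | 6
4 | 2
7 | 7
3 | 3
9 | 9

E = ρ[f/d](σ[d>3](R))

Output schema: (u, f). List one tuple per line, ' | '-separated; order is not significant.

Subexpression sizes:
  R → 3
  σ[d>3](R) → 1
  ρ[f/d](σ[d>3](R)) → 1

== RESULT ==
u | f
t | 8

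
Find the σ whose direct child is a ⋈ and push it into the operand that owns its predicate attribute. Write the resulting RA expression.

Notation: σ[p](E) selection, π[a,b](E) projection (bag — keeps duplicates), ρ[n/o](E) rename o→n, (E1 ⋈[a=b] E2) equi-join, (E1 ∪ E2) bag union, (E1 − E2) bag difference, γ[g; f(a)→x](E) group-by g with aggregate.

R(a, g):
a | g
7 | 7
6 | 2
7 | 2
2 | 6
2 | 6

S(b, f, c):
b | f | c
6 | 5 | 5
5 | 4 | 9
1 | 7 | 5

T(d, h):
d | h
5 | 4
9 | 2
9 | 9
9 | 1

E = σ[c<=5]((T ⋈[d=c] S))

σ filters on c, owned by the right side.
E' = (T ⋈[d=c] σ[c<=5](S))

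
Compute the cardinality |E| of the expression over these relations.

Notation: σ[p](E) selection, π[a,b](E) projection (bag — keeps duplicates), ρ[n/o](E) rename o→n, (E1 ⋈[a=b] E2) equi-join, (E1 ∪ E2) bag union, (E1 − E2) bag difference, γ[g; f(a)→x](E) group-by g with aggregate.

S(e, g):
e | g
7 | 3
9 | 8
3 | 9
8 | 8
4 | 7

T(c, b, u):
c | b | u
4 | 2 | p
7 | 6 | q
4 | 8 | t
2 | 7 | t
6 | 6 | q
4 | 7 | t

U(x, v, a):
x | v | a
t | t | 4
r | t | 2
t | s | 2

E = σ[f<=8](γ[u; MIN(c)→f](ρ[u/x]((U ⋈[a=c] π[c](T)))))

Stepwise |·|:
  U → 3
  T → 6
  π[c](T) → 6
  (U ⋈[a=c] π[c](T)) → 5
  ρ[u/x]((U ⋈[a=c] π[c](T))) → 5
  γ[u; MIN(c)→f](ρ[u/x]((U ⋈[a=c] π[c](T)))) → 2
  σ[f<=8](γ[u; MIN(c)→f](ρ[u/x]((U ⋈[a=c] π[c](T))))) → 2

|E| = 2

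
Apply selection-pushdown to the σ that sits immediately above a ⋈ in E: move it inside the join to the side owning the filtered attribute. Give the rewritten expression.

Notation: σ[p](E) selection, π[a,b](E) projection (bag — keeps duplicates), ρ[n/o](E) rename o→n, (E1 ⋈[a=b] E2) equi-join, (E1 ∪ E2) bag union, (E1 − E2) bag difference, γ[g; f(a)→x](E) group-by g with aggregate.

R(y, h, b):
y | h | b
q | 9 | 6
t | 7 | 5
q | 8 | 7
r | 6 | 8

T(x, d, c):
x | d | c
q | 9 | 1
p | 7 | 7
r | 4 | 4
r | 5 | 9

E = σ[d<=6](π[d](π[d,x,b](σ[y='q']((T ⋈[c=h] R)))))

σ filters on y, owned by the right side.
E' = σ[d<=6](π[d](π[d,x,b]((T ⋈[c=h] σ[y='q'](R)))))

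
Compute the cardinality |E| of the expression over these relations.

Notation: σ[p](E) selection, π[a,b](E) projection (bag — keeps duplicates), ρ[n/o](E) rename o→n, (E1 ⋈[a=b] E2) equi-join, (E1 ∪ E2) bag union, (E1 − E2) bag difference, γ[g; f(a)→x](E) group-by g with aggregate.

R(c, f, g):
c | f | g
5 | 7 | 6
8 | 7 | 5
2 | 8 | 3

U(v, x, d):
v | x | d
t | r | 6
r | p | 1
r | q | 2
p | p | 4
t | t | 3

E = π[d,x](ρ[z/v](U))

Per-node cardinality:
  U → 5
  ρ[z/v](U) → 5
  π[d,x](ρ[z/v](U)) → 5

|E| = 5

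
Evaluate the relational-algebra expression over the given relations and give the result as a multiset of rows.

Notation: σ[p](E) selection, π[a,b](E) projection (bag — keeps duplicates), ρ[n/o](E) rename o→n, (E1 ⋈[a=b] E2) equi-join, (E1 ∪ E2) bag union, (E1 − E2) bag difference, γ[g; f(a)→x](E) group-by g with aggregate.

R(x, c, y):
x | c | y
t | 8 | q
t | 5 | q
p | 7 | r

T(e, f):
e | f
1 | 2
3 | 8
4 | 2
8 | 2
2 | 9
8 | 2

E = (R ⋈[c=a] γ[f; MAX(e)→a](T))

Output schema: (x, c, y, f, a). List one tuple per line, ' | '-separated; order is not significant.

Per-node cardinality:
  R → 3
  T → 6
  γ[f; MAX(e)→a](T) → 3
  (R ⋈[c=a] γ[f; MAX(e)→a](T)) → 1

== RESULT ==
x | c | y | f | a
t | 8 | q | 2 | 8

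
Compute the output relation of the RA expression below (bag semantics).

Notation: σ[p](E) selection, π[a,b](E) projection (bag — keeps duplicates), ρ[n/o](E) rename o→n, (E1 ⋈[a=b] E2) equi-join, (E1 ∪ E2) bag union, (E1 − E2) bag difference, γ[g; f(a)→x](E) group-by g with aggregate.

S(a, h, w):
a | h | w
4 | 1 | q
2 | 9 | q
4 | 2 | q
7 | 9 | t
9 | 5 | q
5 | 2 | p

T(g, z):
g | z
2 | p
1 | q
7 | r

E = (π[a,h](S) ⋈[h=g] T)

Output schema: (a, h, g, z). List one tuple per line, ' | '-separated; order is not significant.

Row counts bottom-up:
  S → 6
  π[a,h](S) → 6
  T → 3
  (π[a,h](S) ⋈[h=g] T) → 3

== RESULT ==
a | h | g | z
4 | 1 | 1 | q
4 | 2 | 2 | p
5 | 2 | 2 | p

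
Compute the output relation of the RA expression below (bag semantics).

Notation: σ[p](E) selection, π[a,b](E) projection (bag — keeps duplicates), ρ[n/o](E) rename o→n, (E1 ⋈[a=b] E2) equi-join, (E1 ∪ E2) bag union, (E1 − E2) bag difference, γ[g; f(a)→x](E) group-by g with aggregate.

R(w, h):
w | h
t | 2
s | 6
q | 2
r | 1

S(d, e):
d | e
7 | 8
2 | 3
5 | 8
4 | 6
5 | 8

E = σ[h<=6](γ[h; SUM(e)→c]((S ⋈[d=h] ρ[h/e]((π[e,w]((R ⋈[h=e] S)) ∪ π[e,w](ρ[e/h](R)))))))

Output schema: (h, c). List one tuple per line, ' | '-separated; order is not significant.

Row counts bottom-up:
  S → 5
  R → 4
  S → 5
  (R ⋈[h=e] S) → 1
  π[e,w]((R ⋈[h=e] S)) → 1
  R → 4
  ρ[e/h](R) → 4
  π[e,w](ρ[e/h](R)) → 4
  (π[e,w]((R ⋈[h=e] S)) ∪ π[e,w](ρ[e/h](R))) → 5
  ρ[h/e]((π[e,w]((R ⋈[h=e] S)) ∪ π[e,w](ρ[e/h](R)))) → 5
  (S ⋈[d=h] ρ[h/e]((π[e,w]((R ⋈[h=e] S)) ∪ π[e,w](ρ[e/h](R))))) → 2
  γ[h; SUM(e)→c]((S ⋈[d=h] ρ[h/e]((π[e,w]((R ⋈[h=e] S)) ∪ π[e,w](ρ[e/h](R)))))) → 1
  σ[h<=6](γ[h; SUM(e)→c]((S ⋈[d=h] ρ[h/e]((π[e,w]((R ⋈[h=e] S)) ∪ π[e,w](ρ[e/h](R))))))) → 1

== RESULT ==
h | c
2 | 6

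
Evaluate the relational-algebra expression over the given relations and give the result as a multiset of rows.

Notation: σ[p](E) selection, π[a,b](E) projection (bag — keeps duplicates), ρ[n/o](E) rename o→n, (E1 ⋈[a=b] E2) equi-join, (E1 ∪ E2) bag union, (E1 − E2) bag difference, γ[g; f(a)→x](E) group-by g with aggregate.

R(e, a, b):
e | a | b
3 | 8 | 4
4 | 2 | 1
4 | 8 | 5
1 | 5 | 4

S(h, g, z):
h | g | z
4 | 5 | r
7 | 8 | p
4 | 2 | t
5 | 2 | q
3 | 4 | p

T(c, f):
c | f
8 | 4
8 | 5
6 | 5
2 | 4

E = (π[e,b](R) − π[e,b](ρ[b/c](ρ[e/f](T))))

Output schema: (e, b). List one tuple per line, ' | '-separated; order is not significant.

Row counts bottom-up:
  R → 4
  π[e,b](R) → 4
  T → 4
  ρ[e/f](T) → 4
  ρ[b/c](ρ[e/f](T)) → 4
  π[e,b](ρ[b/c](ρ[e/f](T))) → 4
  (π[e,b](R) − π[e,b](ρ[b/c](ρ[e/f](T)))) → 4

== RESULT ==
e | b
1 | 4
3 | 4
4 | 1
4 | 5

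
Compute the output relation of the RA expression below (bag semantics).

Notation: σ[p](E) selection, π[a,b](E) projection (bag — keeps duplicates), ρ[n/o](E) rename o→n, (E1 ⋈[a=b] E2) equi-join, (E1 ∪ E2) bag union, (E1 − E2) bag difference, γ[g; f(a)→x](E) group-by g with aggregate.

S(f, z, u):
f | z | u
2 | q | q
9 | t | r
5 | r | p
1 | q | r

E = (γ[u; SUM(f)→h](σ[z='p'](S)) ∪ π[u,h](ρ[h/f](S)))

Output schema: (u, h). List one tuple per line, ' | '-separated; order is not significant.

Stepwise |·|:
  S → 4
  σ[z='p'](S) → 0
  γ[u; SUM(f)→h](σ[z='p'](S)) → 0
  S → 4
  ρ[h/f](S) → 4
  π[u,h](ρ[h/f](S)) → 4
  (γ[u; SUM(f)→h](σ[z='p'](S)) ∪ π[u,h](ρ[h/f](S))) → 4

== RESULT ==
u | h
p | 5
q | 2
r | 1
r | 9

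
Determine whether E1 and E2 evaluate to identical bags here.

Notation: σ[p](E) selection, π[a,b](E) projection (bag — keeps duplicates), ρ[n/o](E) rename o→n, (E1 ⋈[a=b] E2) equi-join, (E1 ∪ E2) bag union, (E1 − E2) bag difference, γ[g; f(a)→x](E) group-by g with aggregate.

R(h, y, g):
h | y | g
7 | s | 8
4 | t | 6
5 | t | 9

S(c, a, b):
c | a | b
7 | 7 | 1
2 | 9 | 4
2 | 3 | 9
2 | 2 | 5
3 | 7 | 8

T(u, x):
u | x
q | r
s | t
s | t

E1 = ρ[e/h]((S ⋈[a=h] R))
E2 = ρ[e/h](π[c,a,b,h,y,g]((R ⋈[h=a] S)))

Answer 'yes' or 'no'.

E1 per-node cardinality:
  S → 5
  R → 3
  (S ⋈[a=h] R) → 2
  ρ[e/h]((S ⋈[a=h] R)) → 2
E2 per-node cardinality:
  R → 3
  S → 5
  (R ⋈[h=a] S) → 2
  π[c,a,b,h,y,g]((R ⋈[h=a] S)) → 2
  ρ[e/h](π[c,a,b,h,y,g]((R ⋈[h=a] S))) → 2

E1 and E2 produce the same multiset:
c | a | b | e | y | g
3 | 7 | 8 | 7 | s | 8
7 | 7 | 1 | 7 | s | 8

yes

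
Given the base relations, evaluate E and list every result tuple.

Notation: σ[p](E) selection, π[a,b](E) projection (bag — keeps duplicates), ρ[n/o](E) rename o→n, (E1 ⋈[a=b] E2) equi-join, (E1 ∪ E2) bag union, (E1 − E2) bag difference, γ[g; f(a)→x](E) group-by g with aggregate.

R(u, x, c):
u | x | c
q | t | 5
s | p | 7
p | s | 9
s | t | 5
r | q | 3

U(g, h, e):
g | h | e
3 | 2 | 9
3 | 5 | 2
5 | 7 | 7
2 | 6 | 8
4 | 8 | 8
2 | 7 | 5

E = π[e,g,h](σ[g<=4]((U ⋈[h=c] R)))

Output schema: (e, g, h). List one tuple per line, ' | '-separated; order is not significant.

Stepwise |·|:
  U → 6
  R → 5
  (U ⋈[h=c] R) → 4
  σ[g<=4]((U ⋈[h=c] R)) → 3
  π[e,g,h](σ[g<=4]((U ⋈[h=c] R))) → 3

== RESULT ==
e | g | h
2 | 3 | 5
2 | 3 | 5
5 | 2 | 7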